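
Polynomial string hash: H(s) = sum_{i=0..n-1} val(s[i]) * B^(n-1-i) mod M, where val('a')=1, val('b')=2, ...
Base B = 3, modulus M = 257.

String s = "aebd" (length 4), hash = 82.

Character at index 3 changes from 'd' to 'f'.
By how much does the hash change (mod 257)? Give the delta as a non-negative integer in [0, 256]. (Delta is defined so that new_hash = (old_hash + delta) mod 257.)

Delta formula: (val(new) - val(old)) * B^(n-1-k) mod M
  val('f') - val('d') = 6 - 4 = 2
  B^(n-1-k) = 3^0 mod 257 = 1
  Delta = 2 * 1 mod 257 = 2

Answer: 2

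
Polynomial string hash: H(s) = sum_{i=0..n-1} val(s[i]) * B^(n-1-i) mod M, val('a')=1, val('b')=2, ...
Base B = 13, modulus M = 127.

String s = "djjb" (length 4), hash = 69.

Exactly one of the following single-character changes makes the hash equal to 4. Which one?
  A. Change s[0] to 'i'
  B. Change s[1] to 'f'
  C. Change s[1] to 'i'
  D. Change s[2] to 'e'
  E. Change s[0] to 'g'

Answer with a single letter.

Option A: s[0]='d'->'i', delta=(9-4)*13^3 mod 127 = 63, hash=69+63 mod 127 = 5
Option B: s[1]='j'->'f', delta=(6-10)*13^2 mod 127 = 86, hash=69+86 mod 127 = 28
Option C: s[1]='j'->'i', delta=(9-10)*13^2 mod 127 = 85, hash=69+85 mod 127 = 27
Option D: s[2]='j'->'e', delta=(5-10)*13^1 mod 127 = 62, hash=69+62 mod 127 = 4 <-- target
Option E: s[0]='d'->'g', delta=(7-4)*13^3 mod 127 = 114, hash=69+114 mod 127 = 56

Answer: D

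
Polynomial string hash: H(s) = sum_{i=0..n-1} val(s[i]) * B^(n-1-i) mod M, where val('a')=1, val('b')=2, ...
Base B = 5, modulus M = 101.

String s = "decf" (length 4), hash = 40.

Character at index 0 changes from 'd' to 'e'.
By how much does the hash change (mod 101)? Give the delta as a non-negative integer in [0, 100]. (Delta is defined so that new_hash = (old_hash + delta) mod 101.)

Answer: 24

Derivation:
Delta formula: (val(new) - val(old)) * B^(n-1-k) mod M
  val('e') - val('d') = 5 - 4 = 1
  B^(n-1-k) = 5^3 mod 101 = 24
  Delta = 1 * 24 mod 101 = 24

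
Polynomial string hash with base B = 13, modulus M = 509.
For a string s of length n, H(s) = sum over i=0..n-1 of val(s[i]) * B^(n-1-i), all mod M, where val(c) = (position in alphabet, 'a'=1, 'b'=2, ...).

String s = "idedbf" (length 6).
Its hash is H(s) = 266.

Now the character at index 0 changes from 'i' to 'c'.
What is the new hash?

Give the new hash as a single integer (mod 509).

Answer: 401

Derivation:
val('i') = 9, val('c') = 3
Position k = 0, exponent = n-1-k = 5
B^5 mod M = 13^5 mod 509 = 232
Delta = (3 - 9) * 232 mod 509 = 135
New hash = (266 + 135) mod 509 = 401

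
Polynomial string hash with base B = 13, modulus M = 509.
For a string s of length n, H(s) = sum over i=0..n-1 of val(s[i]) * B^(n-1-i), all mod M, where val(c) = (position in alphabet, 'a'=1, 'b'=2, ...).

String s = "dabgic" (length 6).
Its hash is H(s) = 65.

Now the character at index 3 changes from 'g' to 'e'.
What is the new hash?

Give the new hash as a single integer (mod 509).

Answer: 236

Derivation:
val('g') = 7, val('e') = 5
Position k = 3, exponent = n-1-k = 2
B^2 mod M = 13^2 mod 509 = 169
Delta = (5 - 7) * 169 mod 509 = 171
New hash = (65 + 171) mod 509 = 236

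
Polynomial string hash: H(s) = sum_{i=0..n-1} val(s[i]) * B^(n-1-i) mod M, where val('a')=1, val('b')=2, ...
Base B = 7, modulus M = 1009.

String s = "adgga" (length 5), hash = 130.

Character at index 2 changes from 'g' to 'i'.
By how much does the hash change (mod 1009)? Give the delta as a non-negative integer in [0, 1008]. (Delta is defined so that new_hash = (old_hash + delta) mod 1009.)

Delta formula: (val(new) - val(old)) * B^(n-1-k) mod M
  val('i') - val('g') = 9 - 7 = 2
  B^(n-1-k) = 7^2 mod 1009 = 49
  Delta = 2 * 49 mod 1009 = 98

Answer: 98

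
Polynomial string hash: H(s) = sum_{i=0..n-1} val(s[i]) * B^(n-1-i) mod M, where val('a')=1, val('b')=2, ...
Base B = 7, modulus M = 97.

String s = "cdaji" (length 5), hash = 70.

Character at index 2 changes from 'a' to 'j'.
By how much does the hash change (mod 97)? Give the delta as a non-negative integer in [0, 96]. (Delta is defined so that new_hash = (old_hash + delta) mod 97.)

Answer: 53

Derivation:
Delta formula: (val(new) - val(old)) * B^(n-1-k) mod M
  val('j') - val('a') = 10 - 1 = 9
  B^(n-1-k) = 7^2 mod 97 = 49
  Delta = 9 * 49 mod 97 = 53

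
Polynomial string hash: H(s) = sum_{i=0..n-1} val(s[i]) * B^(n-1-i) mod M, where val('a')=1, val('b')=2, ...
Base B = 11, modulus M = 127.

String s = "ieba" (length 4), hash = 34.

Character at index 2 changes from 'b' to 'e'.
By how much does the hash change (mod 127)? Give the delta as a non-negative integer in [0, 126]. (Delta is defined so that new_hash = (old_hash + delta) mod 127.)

Answer: 33

Derivation:
Delta formula: (val(new) - val(old)) * B^(n-1-k) mod M
  val('e') - val('b') = 5 - 2 = 3
  B^(n-1-k) = 11^1 mod 127 = 11
  Delta = 3 * 11 mod 127 = 33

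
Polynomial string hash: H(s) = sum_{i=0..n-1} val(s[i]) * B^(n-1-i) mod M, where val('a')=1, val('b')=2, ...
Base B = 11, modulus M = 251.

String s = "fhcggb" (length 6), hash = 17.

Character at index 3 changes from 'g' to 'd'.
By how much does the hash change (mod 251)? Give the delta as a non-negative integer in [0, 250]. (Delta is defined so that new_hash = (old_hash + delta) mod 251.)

Answer: 139

Derivation:
Delta formula: (val(new) - val(old)) * B^(n-1-k) mod M
  val('d') - val('g') = 4 - 7 = -3
  B^(n-1-k) = 11^2 mod 251 = 121
  Delta = -3 * 121 mod 251 = 139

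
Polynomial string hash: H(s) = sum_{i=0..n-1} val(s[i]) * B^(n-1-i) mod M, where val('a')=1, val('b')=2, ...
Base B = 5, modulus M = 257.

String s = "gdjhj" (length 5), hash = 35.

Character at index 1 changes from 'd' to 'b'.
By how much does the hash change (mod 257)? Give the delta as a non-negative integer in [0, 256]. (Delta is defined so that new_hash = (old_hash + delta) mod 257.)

Answer: 7

Derivation:
Delta formula: (val(new) - val(old)) * B^(n-1-k) mod M
  val('b') - val('d') = 2 - 4 = -2
  B^(n-1-k) = 5^3 mod 257 = 125
  Delta = -2 * 125 mod 257 = 7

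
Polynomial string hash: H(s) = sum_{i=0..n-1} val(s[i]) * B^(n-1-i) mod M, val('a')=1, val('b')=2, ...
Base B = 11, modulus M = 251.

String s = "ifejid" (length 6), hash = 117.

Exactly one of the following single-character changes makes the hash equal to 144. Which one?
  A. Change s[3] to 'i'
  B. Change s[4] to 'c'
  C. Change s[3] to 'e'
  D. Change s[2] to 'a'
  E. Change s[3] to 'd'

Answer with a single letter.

Option A: s[3]='j'->'i', delta=(9-10)*11^2 mod 251 = 130, hash=117+130 mod 251 = 247
Option B: s[4]='i'->'c', delta=(3-9)*11^1 mod 251 = 185, hash=117+185 mod 251 = 51
Option C: s[3]='j'->'e', delta=(5-10)*11^2 mod 251 = 148, hash=117+148 mod 251 = 14
Option D: s[2]='e'->'a', delta=(1-5)*11^3 mod 251 = 198, hash=117+198 mod 251 = 64
Option E: s[3]='j'->'d', delta=(4-10)*11^2 mod 251 = 27, hash=117+27 mod 251 = 144 <-- target

Answer: E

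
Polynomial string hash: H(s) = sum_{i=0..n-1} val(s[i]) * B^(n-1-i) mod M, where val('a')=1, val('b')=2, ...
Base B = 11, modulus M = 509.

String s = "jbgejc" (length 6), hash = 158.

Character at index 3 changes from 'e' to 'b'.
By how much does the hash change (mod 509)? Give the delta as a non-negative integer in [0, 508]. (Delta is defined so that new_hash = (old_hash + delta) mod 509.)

Delta formula: (val(new) - val(old)) * B^(n-1-k) mod M
  val('b') - val('e') = 2 - 5 = -3
  B^(n-1-k) = 11^2 mod 509 = 121
  Delta = -3 * 121 mod 509 = 146

Answer: 146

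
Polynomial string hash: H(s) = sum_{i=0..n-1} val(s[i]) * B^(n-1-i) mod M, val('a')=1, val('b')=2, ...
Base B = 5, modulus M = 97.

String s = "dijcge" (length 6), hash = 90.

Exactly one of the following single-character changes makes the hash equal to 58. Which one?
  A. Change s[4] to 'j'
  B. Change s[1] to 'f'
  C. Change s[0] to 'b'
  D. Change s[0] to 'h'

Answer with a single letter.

Option A: s[4]='g'->'j', delta=(10-7)*5^1 mod 97 = 15, hash=90+15 mod 97 = 8
Option B: s[1]='i'->'f', delta=(6-9)*5^4 mod 97 = 65, hash=90+65 mod 97 = 58 <-- target
Option C: s[0]='d'->'b', delta=(2-4)*5^5 mod 97 = 55, hash=90+55 mod 97 = 48
Option D: s[0]='d'->'h', delta=(8-4)*5^5 mod 97 = 84, hash=90+84 mod 97 = 77

Answer: B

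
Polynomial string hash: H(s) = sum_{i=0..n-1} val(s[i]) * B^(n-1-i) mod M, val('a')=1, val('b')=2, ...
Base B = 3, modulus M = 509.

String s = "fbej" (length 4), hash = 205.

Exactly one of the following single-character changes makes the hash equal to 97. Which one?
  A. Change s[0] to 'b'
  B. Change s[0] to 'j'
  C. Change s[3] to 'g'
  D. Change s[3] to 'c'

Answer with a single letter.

Option A: s[0]='f'->'b', delta=(2-6)*3^3 mod 509 = 401, hash=205+401 mod 509 = 97 <-- target
Option B: s[0]='f'->'j', delta=(10-6)*3^3 mod 509 = 108, hash=205+108 mod 509 = 313
Option C: s[3]='j'->'g', delta=(7-10)*3^0 mod 509 = 506, hash=205+506 mod 509 = 202
Option D: s[3]='j'->'c', delta=(3-10)*3^0 mod 509 = 502, hash=205+502 mod 509 = 198

Answer: A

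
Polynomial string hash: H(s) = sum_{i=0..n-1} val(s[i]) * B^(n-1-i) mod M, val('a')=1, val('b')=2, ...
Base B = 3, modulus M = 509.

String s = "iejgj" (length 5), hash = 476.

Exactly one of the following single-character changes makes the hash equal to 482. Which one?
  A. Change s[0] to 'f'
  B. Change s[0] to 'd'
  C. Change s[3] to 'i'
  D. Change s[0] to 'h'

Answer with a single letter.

Option A: s[0]='i'->'f', delta=(6-9)*3^4 mod 509 = 266, hash=476+266 mod 509 = 233
Option B: s[0]='i'->'d', delta=(4-9)*3^4 mod 509 = 104, hash=476+104 mod 509 = 71
Option C: s[3]='g'->'i', delta=(9-7)*3^1 mod 509 = 6, hash=476+6 mod 509 = 482 <-- target
Option D: s[0]='i'->'h', delta=(8-9)*3^4 mod 509 = 428, hash=476+428 mod 509 = 395

Answer: C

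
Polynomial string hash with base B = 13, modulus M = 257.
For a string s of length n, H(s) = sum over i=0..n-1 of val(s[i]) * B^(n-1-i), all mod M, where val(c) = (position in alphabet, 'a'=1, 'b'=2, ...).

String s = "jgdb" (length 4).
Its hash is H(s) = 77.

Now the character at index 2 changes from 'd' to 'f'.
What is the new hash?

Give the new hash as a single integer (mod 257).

val('d') = 4, val('f') = 6
Position k = 2, exponent = n-1-k = 1
B^1 mod M = 13^1 mod 257 = 13
Delta = (6 - 4) * 13 mod 257 = 26
New hash = (77 + 26) mod 257 = 103

Answer: 103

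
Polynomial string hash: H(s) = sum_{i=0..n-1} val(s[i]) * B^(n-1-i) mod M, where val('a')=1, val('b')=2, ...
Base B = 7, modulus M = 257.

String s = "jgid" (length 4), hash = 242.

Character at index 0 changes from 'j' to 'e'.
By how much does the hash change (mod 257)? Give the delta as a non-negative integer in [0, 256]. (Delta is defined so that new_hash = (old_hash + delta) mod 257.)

Answer: 84

Derivation:
Delta formula: (val(new) - val(old)) * B^(n-1-k) mod M
  val('e') - val('j') = 5 - 10 = -5
  B^(n-1-k) = 7^3 mod 257 = 86
  Delta = -5 * 86 mod 257 = 84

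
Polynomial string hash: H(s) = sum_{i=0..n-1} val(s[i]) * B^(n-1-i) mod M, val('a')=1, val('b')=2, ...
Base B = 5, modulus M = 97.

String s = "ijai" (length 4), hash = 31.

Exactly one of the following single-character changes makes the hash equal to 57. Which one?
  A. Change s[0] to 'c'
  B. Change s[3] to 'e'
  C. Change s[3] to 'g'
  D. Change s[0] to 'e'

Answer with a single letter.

Option A: s[0]='i'->'c', delta=(3-9)*5^3 mod 97 = 26, hash=31+26 mod 97 = 57 <-- target
Option B: s[3]='i'->'e', delta=(5-9)*5^0 mod 97 = 93, hash=31+93 mod 97 = 27
Option C: s[3]='i'->'g', delta=(7-9)*5^0 mod 97 = 95, hash=31+95 mod 97 = 29
Option D: s[0]='i'->'e', delta=(5-9)*5^3 mod 97 = 82, hash=31+82 mod 97 = 16

Answer: A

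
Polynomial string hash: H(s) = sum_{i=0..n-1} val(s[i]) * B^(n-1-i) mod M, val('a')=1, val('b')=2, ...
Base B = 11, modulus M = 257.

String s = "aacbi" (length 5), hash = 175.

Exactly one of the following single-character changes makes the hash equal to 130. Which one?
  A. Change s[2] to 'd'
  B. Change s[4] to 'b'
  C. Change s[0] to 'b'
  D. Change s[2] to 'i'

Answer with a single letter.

Option A: s[2]='c'->'d', delta=(4-3)*11^2 mod 257 = 121, hash=175+121 mod 257 = 39
Option B: s[4]='i'->'b', delta=(2-9)*11^0 mod 257 = 250, hash=175+250 mod 257 = 168
Option C: s[0]='a'->'b', delta=(2-1)*11^4 mod 257 = 249, hash=175+249 mod 257 = 167
Option D: s[2]='c'->'i', delta=(9-3)*11^2 mod 257 = 212, hash=175+212 mod 257 = 130 <-- target

Answer: D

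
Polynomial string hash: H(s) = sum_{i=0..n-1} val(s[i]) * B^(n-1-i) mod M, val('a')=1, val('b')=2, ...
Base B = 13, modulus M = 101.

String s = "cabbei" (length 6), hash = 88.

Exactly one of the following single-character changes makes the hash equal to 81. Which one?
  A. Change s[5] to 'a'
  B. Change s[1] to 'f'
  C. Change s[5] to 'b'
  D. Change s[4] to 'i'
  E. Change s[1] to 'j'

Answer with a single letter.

Option A: s[5]='i'->'a', delta=(1-9)*13^0 mod 101 = 93, hash=88+93 mod 101 = 80
Option B: s[1]='a'->'f', delta=(6-1)*13^4 mod 101 = 92, hash=88+92 mod 101 = 79
Option C: s[5]='i'->'b', delta=(2-9)*13^0 mod 101 = 94, hash=88+94 mod 101 = 81 <-- target
Option D: s[4]='e'->'i', delta=(9-5)*13^1 mod 101 = 52, hash=88+52 mod 101 = 39
Option E: s[1]='a'->'j', delta=(10-1)*13^4 mod 101 = 4, hash=88+4 mod 101 = 92

Answer: C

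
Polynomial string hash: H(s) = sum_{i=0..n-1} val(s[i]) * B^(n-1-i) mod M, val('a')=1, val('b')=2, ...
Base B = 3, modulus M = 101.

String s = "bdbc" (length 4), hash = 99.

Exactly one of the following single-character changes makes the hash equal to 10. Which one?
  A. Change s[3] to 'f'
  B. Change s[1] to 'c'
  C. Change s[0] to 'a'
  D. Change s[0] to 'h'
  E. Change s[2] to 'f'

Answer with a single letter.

Option A: s[3]='c'->'f', delta=(6-3)*3^0 mod 101 = 3, hash=99+3 mod 101 = 1
Option B: s[1]='d'->'c', delta=(3-4)*3^2 mod 101 = 92, hash=99+92 mod 101 = 90
Option C: s[0]='b'->'a', delta=(1-2)*3^3 mod 101 = 74, hash=99+74 mod 101 = 72
Option D: s[0]='b'->'h', delta=(8-2)*3^3 mod 101 = 61, hash=99+61 mod 101 = 59
Option E: s[2]='b'->'f', delta=(6-2)*3^1 mod 101 = 12, hash=99+12 mod 101 = 10 <-- target

Answer: E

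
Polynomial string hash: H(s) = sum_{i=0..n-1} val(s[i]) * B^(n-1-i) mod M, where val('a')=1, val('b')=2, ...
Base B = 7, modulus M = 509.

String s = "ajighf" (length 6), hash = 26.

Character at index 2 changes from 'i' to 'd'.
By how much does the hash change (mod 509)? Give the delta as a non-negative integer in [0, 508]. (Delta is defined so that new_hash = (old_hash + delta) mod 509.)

Delta formula: (val(new) - val(old)) * B^(n-1-k) mod M
  val('d') - val('i') = 4 - 9 = -5
  B^(n-1-k) = 7^3 mod 509 = 343
  Delta = -5 * 343 mod 509 = 321

Answer: 321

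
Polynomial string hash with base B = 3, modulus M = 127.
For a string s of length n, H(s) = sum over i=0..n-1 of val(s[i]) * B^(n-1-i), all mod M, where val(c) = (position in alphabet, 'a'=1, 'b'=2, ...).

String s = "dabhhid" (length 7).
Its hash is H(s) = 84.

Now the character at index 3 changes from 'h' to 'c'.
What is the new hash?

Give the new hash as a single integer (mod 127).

Answer: 76

Derivation:
val('h') = 8, val('c') = 3
Position k = 3, exponent = n-1-k = 3
B^3 mod M = 3^3 mod 127 = 27
Delta = (3 - 8) * 27 mod 127 = 119
New hash = (84 + 119) mod 127 = 76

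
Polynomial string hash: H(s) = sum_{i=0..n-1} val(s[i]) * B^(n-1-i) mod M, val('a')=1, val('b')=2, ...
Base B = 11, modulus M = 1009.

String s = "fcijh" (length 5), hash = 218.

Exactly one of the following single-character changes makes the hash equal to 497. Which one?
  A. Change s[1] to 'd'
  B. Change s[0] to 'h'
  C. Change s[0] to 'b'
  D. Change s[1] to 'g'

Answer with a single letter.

Option A: s[1]='c'->'d', delta=(4-3)*11^3 mod 1009 = 322, hash=218+322 mod 1009 = 540
Option B: s[0]='f'->'h', delta=(8-6)*11^4 mod 1009 = 21, hash=218+21 mod 1009 = 239
Option C: s[0]='f'->'b', delta=(2-6)*11^4 mod 1009 = 967, hash=218+967 mod 1009 = 176
Option D: s[1]='c'->'g', delta=(7-3)*11^3 mod 1009 = 279, hash=218+279 mod 1009 = 497 <-- target

Answer: D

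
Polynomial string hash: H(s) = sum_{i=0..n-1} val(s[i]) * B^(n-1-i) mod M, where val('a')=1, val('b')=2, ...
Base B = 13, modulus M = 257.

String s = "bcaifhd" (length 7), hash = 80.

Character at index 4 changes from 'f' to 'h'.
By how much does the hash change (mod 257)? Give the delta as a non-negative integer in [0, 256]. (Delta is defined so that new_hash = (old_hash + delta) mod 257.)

Answer: 81

Derivation:
Delta formula: (val(new) - val(old)) * B^(n-1-k) mod M
  val('h') - val('f') = 8 - 6 = 2
  B^(n-1-k) = 13^2 mod 257 = 169
  Delta = 2 * 169 mod 257 = 81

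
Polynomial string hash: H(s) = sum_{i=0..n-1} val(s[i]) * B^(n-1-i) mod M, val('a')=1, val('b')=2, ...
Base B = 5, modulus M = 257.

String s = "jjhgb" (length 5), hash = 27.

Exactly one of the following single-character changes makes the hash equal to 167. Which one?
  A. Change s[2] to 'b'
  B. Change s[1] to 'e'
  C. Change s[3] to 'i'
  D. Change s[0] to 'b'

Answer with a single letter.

Option A: s[2]='h'->'b', delta=(2-8)*5^2 mod 257 = 107, hash=27+107 mod 257 = 134
Option B: s[1]='j'->'e', delta=(5-10)*5^3 mod 257 = 146, hash=27+146 mod 257 = 173
Option C: s[3]='g'->'i', delta=(9-7)*5^1 mod 257 = 10, hash=27+10 mod 257 = 37
Option D: s[0]='j'->'b', delta=(2-10)*5^4 mod 257 = 140, hash=27+140 mod 257 = 167 <-- target

Answer: D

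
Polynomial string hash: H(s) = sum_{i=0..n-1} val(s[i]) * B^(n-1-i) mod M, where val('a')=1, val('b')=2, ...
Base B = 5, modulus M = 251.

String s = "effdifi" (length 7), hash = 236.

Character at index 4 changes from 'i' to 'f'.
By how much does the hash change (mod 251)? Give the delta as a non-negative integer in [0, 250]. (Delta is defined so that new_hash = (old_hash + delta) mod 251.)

Answer: 176

Derivation:
Delta formula: (val(new) - val(old)) * B^(n-1-k) mod M
  val('f') - val('i') = 6 - 9 = -3
  B^(n-1-k) = 5^2 mod 251 = 25
  Delta = -3 * 25 mod 251 = 176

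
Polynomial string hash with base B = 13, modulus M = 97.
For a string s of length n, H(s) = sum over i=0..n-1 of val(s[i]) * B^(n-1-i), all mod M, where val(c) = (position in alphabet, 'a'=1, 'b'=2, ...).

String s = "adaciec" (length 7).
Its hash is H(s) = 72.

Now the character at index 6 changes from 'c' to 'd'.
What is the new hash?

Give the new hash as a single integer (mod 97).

val('c') = 3, val('d') = 4
Position k = 6, exponent = n-1-k = 0
B^0 mod M = 13^0 mod 97 = 1
Delta = (4 - 3) * 1 mod 97 = 1
New hash = (72 + 1) mod 97 = 73

Answer: 73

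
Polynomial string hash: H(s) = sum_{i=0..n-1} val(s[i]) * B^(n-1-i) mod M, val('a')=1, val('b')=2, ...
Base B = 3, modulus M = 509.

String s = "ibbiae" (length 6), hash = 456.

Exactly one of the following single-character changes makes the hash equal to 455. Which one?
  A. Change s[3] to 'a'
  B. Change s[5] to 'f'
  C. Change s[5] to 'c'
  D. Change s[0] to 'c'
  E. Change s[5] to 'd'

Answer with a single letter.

Option A: s[3]='i'->'a', delta=(1-9)*3^2 mod 509 = 437, hash=456+437 mod 509 = 384
Option B: s[5]='e'->'f', delta=(6-5)*3^0 mod 509 = 1, hash=456+1 mod 509 = 457
Option C: s[5]='e'->'c', delta=(3-5)*3^0 mod 509 = 507, hash=456+507 mod 509 = 454
Option D: s[0]='i'->'c', delta=(3-9)*3^5 mod 509 = 69, hash=456+69 mod 509 = 16
Option E: s[5]='e'->'d', delta=(4-5)*3^0 mod 509 = 508, hash=456+508 mod 509 = 455 <-- target

Answer: E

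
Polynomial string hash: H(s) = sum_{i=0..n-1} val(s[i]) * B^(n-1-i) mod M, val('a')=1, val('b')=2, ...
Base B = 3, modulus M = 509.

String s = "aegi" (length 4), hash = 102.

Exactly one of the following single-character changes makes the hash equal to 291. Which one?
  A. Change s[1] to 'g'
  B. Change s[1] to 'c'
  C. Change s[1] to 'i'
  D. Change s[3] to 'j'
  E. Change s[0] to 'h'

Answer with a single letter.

Answer: E

Derivation:
Option A: s[1]='e'->'g', delta=(7-5)*3^2 mod 509 = 18, hash=102+18 mod 509 = 120
Option B: s[1]='e'->'c', delta=(3-5)*3^2 mod 509 = 491, hash=102+491 mod 509 = 84
Option C: s[1]='e'->'i', delta=(9-5)*3^2 mod 509 = 36, hash=102+36 mod 509 = 138
Option D: s[3]='i'->'j', delta=(10-9)*3^0 mod 509 = 1, hash=102+1 mod 509 = 103
Option E: s[0]='a'->'h', delta=(8-1)*3^3 mod 509 = 189, hash=102+189 mod 509 = 291 <-- target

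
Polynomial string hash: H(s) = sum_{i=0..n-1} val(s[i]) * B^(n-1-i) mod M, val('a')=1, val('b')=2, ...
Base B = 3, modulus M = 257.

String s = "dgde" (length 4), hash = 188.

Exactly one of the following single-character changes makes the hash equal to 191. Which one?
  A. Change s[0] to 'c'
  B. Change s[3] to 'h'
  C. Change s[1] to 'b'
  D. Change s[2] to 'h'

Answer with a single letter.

Option A: s[0]='d'->'c', delta=(3-4)*3^3 mod 257 = 230, hash=188+230 mod 257 = 161
Option B: s[3]='e'->'h', delta=(8-5)*3^0 mod 257 = 3, hash=188+3 mod 257 = 191 <-- target
Option C: s[1]='g'->'b', delta=(2-7)*3^2 mod 257 = 212, hash=188+212 mod 257 = 143
Option D: s[2]='d'->'h', delta=(8-4)*3^1 mod 257 = 12, hash=188+12 mod 257 = 200

Answer: B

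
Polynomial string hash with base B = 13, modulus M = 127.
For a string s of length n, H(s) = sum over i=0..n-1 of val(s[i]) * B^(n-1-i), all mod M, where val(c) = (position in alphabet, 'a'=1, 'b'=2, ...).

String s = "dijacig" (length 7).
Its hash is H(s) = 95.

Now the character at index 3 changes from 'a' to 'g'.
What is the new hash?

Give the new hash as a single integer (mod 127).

val('a') = 1, val('g') = 7
Position k = 3, exponent = n-1-k = 3
B^3 mod M = 13^3 mod 127 = 38
Delta = (7 - 1) * 38 mod 127 = 101
New hash = (95 + 101) mod 127 = 69

Answer: 69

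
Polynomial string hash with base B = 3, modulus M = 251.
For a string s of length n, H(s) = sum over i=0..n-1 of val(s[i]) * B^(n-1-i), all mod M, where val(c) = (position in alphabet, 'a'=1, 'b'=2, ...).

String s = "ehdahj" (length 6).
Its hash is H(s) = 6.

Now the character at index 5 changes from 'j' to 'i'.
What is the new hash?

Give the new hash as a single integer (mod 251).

val('j') = 10, val('i') = 9
Position k = 5, exponent = n-1-k = 0
B^0 mod M = 3^0 mod 251 = 1
Delta = (9 - 10) * 1 mod 251 = 250
New hash = (6 + 250) mod 251 = 5

Answer: 5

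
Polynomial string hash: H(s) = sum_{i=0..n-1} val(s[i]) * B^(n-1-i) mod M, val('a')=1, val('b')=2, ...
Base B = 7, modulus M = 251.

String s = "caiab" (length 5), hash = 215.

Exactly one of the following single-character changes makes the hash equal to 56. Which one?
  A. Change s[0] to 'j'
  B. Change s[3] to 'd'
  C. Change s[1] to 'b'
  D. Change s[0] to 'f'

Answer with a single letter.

Option A: s[0]='c'->'j', delta=(10-3)*7^4 mod 251 = 241, hash=215+241 mod 251 = 205
Option B: s[3]='a'->'d', delta=(4-1)*7^1 mod 251 = 21, hash=215+21 mod 251 = 236
Option C: s[1]='a'->'b', delta=(2-1)*7^3 mod 251 = 92, hash=215+92 mod 251 = 56 <-- target
Option D: s[0]='c'->'f', delta=(6-3)*7^4 mod 251 = 175, hash=215+175 mod 251 = 139

Answer: C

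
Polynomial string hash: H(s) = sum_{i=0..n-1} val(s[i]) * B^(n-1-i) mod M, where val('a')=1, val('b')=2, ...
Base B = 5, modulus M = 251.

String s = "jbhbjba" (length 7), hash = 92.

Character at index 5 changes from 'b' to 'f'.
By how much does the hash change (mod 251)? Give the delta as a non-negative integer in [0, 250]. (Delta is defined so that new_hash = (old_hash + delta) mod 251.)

Delta formula: (val(new) - val(old)) * B^(n-1-k) mod M
  val('f') - val('b') = 6 - 2 = 4
  B^(n-1-k) = 5^1 mod 251 = 5
  Delta = 4 * 5 mod 251 = 20

Answer: 20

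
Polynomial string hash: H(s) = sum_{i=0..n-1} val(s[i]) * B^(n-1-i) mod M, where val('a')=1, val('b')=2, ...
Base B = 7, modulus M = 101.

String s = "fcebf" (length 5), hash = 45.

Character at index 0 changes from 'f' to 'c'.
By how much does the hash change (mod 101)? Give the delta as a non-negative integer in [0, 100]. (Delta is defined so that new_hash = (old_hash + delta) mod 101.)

Answer: 69

Derivation:
Delta formula: (val(new) - val(old)) * B^(n-1-k) mod M
  val('c') - val('f') = 3 - 6 = -3
  B^(n-1-k) = 7^4 mod 101 = 78
  Delta = -3 * 78 mod 101 = 69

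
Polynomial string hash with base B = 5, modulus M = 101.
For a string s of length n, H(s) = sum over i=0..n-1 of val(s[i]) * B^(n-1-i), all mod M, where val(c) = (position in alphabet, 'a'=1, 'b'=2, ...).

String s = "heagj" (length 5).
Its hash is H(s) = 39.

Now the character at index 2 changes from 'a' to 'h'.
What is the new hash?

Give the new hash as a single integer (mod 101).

Answer: 12

Derivation:
val('a') = 1, val('h') = 8
Position k = 2, exponent = n-1-k = 2
B^2 mod M = 5^2 mod 101 = 25
Delta = (8 - 1) * 25 mod 101 = 74
New hash = (39 + 74) mod 101 = 12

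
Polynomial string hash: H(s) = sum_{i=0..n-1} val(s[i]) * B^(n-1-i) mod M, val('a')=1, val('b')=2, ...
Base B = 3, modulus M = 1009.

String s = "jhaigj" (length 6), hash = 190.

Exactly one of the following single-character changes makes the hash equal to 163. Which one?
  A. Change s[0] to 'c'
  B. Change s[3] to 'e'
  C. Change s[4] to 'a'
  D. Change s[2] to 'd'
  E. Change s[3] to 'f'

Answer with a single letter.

Option A: s[0]='j'->'c', delta=(3-10)*3^5 mod 1009 = 317, hash=190+317 mod 1009 = 507
Option B: s[3]='i'->'e', delta=(5-9)*3^2 mod 1009 = 973, hash=190+973 mod 1009 = 154
Option C: s[4]='g'->'a', delta=(1-7)*3^1 mod 1009 = 991, hash=190+991 mod 1009 = 172
Option D: s[2]='a'->'d', delta=(4-1)*3^3 mod 1009 = 81, hash=190+81 mod 1009 = 271
Option E: s[3]='i'->'f', delta=(6-9)*3^2 mod 1009 = 982, hash=190+982 mod 1009 = 163 <-- target

Answer: E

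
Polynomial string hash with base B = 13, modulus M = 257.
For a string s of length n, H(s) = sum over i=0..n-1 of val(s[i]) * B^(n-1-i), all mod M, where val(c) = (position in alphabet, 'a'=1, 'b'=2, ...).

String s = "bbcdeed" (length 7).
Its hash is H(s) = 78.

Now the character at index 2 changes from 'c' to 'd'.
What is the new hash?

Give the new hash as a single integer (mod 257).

Answer: 112

Derivation:
val('c') = 3, val('d') = 4
Position k = 2, exponent = n-1-k = 4
B^4 mod M = 13^4 mod 257 = 34
Delta = (4 - 3) * 34 mod 257 = 34
New hash = (78 + 34) mod 257 = 112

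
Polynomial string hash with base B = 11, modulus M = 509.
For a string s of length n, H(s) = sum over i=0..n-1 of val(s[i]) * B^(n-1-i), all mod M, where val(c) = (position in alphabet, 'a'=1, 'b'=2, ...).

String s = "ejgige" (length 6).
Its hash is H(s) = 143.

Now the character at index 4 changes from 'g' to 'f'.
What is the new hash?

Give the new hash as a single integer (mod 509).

val('g') = 7, val('f') = 6
Position k = 4, exponent = n-1-k = 1
B^1 mod M = 11^1 mod 509 = 11
Delta = (6 - 7) * 11 mod 509 = 498
New hash = (143 + 498) mod 509 = 132

Answer: 132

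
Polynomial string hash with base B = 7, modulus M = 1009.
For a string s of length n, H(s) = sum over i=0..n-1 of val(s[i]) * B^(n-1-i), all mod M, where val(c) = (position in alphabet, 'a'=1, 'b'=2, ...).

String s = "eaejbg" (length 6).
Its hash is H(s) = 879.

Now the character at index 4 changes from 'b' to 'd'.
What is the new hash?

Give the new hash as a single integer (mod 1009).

Answer: 893

Derivation:
val('b') = 2, val('d') = 4
Position k = 4, exponent = n-1-k = 1
B^1 mod M = 7^1 mod 1009 = 7
Delta = (4 - 2) * 7 mod 1009 = 14
New hash = (879 + 14) mod 1009 = 893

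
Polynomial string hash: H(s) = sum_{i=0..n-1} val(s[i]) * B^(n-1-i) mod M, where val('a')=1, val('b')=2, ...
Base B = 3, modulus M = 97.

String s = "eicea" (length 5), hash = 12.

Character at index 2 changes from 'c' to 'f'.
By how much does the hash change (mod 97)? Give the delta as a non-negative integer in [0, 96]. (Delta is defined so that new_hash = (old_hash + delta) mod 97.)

Delta formula: (val(new) - val(old)) * B^(n-1-k) mod M
  val('f') - val('c') = 6 - 3 = 3
  B^(n-1-k) = 3^2 mod 97 = 9
  Delta = 3 * 9 mod 97 = 27

Answer: 27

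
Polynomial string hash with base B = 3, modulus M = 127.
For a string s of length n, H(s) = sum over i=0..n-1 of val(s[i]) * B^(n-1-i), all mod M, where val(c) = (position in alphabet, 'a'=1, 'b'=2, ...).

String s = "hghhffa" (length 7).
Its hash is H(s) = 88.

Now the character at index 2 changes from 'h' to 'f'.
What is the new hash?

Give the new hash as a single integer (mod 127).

Answer: 53

Derivation:
val('h') = 8, val('f') = 6
Position k = 2, exponent = n-1-k = 4
B^4 mod M = 3^4 mod 127 = 81
Delta = (6 - 8) * 81 mod 127 = 92
New hash = (88 + 92) mod 127 = 53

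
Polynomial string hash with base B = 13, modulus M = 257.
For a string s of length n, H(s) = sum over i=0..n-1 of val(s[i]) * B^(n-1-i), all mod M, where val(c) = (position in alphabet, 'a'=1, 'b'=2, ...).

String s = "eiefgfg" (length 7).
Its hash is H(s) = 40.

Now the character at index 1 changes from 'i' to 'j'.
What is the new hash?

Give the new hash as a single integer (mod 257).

Answer: 225

Derivation:
val('i') = 9, val('j') = 10
Position k = 1, exponent = n-1-k = 5
B^5 mod M = 13^5 mod 257 = 185
Delta = (10 - 9) * 185 mod 257 = 185
New hash = (40 + 185) mod 257 = 225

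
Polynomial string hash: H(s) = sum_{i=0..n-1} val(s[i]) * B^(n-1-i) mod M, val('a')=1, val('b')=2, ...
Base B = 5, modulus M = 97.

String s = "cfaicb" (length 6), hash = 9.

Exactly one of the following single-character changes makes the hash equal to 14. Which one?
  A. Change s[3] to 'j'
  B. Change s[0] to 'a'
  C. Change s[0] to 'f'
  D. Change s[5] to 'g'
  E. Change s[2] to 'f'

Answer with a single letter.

Answer: D

Derivation:
Option A: s[3]='i'->'j', delta=(10-9)*5^2 mod 97 = 25, hash=9+25 mod 97 = 34
Option B: s[0]='c'->'a', delta=(1-3)*5^5 mod 97 = 55, hash=9+55 mod 97 = 64
Option C: s[0]='c'->'f', delta=(6-3)*5^5 mod 97 = 63, hash=9+63 mod 97 = 72
Option D: s[5]='b'->'g', delta=(7-2)*5^0 mod 97 = 5, hash=9+5 mod 97 = 14 <-- target
Option E: s[2]='a'->'f', delta=(6-1)*5^3 mod 97 = 43, hash=9+43 mod 97 = 52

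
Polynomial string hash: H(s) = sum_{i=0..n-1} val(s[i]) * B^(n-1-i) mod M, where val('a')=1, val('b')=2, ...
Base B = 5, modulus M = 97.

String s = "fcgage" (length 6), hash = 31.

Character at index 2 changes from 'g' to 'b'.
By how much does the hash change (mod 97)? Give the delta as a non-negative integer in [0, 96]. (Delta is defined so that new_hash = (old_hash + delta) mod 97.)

Answer: 54

Derivation:
Delta formula: (val(new) - val(old)) * B^(n-1-k) mod M
  val('b') - val('g') = 2 - 7 = -5
  B^(n-1-k) = 5^3 mod 97 = 28
  Delta = -5 * 28 mod 97 = 54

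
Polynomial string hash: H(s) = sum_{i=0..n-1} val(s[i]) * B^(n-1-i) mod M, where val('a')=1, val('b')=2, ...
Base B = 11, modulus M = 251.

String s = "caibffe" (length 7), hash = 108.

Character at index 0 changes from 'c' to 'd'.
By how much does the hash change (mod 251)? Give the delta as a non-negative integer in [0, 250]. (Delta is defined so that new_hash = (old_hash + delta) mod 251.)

Answer: 3

Derivation:
Delta formula: (val(new) - val(old)) * B^(n-1-k) mod M
  val('d') - val('c') = 4 - 3 = 1
  B^(n-1-k) = 11^6 mod 251 = 3
  Delta = 1 * 3 mod 251 = 3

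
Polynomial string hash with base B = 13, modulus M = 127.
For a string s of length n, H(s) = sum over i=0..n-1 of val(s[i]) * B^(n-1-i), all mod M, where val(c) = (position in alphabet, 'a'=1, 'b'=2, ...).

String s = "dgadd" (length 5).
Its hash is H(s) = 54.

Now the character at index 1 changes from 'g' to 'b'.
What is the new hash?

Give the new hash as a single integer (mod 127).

Answer: 118

Derivation:
val('g') = 7, val('b') = 2
Position k = 1, exponent = n-1-k = 3
B^3 mod M = 13^3 mod 127 = 38
Delta = (2 - 7) * 38 mod 127 = 64
New hash = (54 + 64) mod 127 = 118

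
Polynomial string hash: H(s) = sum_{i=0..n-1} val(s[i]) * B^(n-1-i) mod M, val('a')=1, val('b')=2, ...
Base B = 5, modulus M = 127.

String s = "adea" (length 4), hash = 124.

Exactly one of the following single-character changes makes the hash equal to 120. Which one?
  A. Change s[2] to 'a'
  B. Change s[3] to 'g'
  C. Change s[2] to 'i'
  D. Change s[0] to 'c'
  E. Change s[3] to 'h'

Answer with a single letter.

Option A: s[2]='e'->'a', delta=(1-5)*5^1 mod 127 = 107, hash=124+107 mod 127 = 104
Option B: s[3]='a'->'g', delta=(7-1)*5^0 mod 127 = 6, hash=124+6 mod 127 = 3
Option C: s[2]='e'->'i', delta=(9-5)*5^1 mod 127 = 20, hash=124+20 mod 127 = 17
Option D: s[0]='a'->'c', delta=(3-1)*5^3 mod 127 = 123, hash=124+123 mod 127 = 120 <-- target
Option E: s[3]='a'->'h', delta=(8-1)*5^0 mod 127 = 7, hash=124+7 mod 127 = 4

Answer: D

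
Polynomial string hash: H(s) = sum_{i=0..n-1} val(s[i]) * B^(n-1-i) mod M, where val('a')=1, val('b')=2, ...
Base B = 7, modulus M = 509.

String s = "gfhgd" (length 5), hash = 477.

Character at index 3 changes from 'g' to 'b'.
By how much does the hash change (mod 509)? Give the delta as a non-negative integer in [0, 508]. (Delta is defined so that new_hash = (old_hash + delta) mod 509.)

Delta formula: (val(new) - val(old)) * B^(n-1-k) mod M
  val('b') - val('g') = 2 - 7 = -5
  B^(n-1-k) = 7^1 mod 509 = 7
  Delta = -5 * 7 mod 509 = 474

Answer: 474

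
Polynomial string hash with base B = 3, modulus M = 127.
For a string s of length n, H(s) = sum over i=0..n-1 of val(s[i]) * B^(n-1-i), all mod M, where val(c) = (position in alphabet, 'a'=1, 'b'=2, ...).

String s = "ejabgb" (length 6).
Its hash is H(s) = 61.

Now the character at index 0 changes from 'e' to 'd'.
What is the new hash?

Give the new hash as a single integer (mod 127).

Answer: 72

Derivation:
val('e') = 5, val('d') = 4
Position k = 0, exponent = n-1-k = 5
B^5 mod M = 3^5 mod 127 = 116
Delta = (4 - 5) * 116 mod 127 = 11
New hash = (61 + 11) mod 127 = 72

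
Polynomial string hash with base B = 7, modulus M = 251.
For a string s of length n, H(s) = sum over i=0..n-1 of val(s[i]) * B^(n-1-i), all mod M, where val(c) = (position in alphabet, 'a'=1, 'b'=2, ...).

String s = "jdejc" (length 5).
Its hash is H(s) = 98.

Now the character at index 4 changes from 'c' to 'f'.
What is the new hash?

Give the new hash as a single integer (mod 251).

Answer: 101

Derivation:
val('c') = 3, val('f') = 6
Position k = 4, exponent = n-1-k = 0
B^0 mod M = 7^0 mod 251 = 1
Delta = (6 - 3) * 1 mod 251 = 3
New hash = (98 + 3) mod 251 = 101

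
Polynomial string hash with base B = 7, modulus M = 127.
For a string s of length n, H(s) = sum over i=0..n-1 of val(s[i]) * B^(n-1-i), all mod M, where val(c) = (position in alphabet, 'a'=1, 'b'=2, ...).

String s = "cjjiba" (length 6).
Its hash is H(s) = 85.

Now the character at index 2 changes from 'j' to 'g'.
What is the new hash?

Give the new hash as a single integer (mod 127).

val('j') = 10, val('g') = 7
Position k = 2, exponent = n-1-k = 3
B^3 mod M = 7^3 mod 127 = 89
Delta = (7 - 10) * 89 mod 127 = 114
New hash = (85 + 114) mod 127 = 72

Answer: 72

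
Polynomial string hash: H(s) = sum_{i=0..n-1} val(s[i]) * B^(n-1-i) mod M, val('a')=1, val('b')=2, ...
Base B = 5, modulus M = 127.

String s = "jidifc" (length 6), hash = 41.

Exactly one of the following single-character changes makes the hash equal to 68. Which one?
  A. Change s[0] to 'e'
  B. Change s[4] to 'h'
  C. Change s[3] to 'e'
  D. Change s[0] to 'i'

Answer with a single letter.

Option A: s[0]='j'->'e', delta=(5-10)*5^5 mod 127 = 123, hash=41+123 mod 127 = 37
Option B: s[4]='f'->'h', delta=(8-6)*5^1 mod 127 = 10, hash=41+10 mod 127 = 51
Option C: s[3]='i'->'e', delta=(5-9)*5^2 mod 127 = 27, hash=41+27 mod 127 = 68 <-- target
Option D: s[0]='j'->'i', delta=(9-10)*5^5 mod 127 = 50, hash=41+50 mod 127 = 91

Answer: C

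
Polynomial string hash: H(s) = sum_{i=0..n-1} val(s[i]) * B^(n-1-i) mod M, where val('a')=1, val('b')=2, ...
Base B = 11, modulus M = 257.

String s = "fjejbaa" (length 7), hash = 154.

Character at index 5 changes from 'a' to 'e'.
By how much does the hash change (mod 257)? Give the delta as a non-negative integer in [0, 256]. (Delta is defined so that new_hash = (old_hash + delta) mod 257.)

Delta formula: (val(new) - val(old)) * B^(n-1-k) mod M
  val('e') - val('a') = 5 - 1 = 4
  B^(n-1-k) = 11^1 mod 257 = 11
  Delta = 4 * 11 mod 257 = 44

Answer: 44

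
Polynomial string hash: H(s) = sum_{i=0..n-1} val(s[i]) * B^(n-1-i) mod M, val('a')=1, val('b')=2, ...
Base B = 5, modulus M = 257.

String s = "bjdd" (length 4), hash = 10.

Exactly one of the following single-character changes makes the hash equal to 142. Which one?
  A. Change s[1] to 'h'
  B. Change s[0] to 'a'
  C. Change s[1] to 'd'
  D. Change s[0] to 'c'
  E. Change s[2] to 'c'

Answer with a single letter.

Answer: B

Derivation:
Option A: s[1]='j'->'h', delta=(8-10)*5^2 mod 257 = 207, hash=10+207 mod 257 = 217
Option B: s[0]='b'->'a', delta=(1-2)*5^3 mod 257 = 132, hash=10+132 mod 257 = 142 <-- target
Option C: s[1]='j'->'d', delta=(4-10)*5^2 mod 257 = 107, hash=10+107 mod 257 = 117
Option D: s[0]='b'->'c', delta=(3-2)*5^3 mod 257 = 125, hash=10+125 mod 257 = 135
Option E: s[2]='d'->'c', delta=(3-4)*5^1 mod 257 = 252, hash=10+252 mod 257 = 5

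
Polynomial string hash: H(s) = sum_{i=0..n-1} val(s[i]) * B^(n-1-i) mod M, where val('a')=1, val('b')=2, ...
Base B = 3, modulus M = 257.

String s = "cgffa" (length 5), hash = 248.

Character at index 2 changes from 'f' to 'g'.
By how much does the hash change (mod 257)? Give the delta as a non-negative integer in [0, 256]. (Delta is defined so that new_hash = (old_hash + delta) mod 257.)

Answer: 9

Derivation:
Delta formula: (val(new) - val(old)) * B^(n-1-k) mod M
  val('g') - val('f') = 7 - 6 = 1
  B^(n-1-k) = 3^2 mod 257 = 9
  Delta = 1 * 9 mod 257 = 9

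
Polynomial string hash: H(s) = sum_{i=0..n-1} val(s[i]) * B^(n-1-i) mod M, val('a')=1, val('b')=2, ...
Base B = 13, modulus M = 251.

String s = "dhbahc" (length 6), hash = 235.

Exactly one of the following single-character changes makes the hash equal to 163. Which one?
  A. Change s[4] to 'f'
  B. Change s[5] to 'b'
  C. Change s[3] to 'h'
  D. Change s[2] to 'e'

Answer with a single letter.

Answer: C

Derivation:
Option A: s[4]='h'->'f', delta=(6-8)*13^1 mod 251 = 225, hash=235+225 mod 251 = 209
Option B: s[5]='c'->'b', delta=(2-3)*13^0 mod 251 = 250, hash=235+250 mod 251 = 234
Option C: s[3]='a'->'h', delta=(8-1)*13^2 mod 251 = 179, hash=235+179 mod 251 = 163 <-- target
Option D: s[2]='b'->'e', delta=(5-2)*13^3 mod 251 = 65, hash=235+65 mod 251 = 49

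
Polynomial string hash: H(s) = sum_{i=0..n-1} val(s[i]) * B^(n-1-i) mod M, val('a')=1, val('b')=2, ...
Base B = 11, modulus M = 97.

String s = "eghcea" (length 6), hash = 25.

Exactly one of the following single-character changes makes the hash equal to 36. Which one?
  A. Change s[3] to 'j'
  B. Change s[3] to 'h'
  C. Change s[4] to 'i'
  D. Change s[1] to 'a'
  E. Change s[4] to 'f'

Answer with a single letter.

Answer: E

Derivation:
Option A: s[3]='c'->'j', delta=(10-3)*11^2 mod 97 = 71, hash=25+71 mod 97 = 96
Option B: s[3]='c'->'h', delta=(8-3)*11^2 mod 97 = 23, hash=25+23 mod 97 = 48
Option C: s[4]='e'->'i', delta=(9-5)*11^1 mod 97 = 44, hash=25+44 mod 97 = 69
Option D: s[1]='g'->'a', delta=(1-7)*11^4 mod 97 = 36, hash=25+36 mod 97 = 61
Option E: s[4]='e'->'f', delta=(6-5)*11^1 mod 97 = 11, hash=25+11 mod 97 = 36 <-- target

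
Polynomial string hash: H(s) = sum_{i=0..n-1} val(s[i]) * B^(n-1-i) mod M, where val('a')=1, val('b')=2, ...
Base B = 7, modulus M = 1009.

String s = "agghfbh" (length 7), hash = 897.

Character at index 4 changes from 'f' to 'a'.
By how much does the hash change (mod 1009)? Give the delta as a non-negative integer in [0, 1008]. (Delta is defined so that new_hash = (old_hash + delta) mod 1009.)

Answer: 764

Derivation:
Delta formula: (val(new) - val(old)) * B^(n-1-k) mod M
  val('a') - val('f') = 1 - 6 = -5
  B^(n-1-k) = 7^2 mod 1009 = 49
  Delta = -5 * 49 mod 1009 = 764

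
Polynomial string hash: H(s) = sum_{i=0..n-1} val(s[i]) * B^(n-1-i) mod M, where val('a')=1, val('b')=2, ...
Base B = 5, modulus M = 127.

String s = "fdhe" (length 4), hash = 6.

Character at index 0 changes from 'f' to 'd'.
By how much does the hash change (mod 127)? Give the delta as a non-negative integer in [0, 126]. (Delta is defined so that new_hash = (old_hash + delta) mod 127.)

Answer: 4

Derivation:
Delta formula: (val(new) - val(old)) * B^(n-1-k) mod M
  val('d') - val('f') = 4 - 6 = -2
  B^(n-1-k) = 5^3 mod 127 = 125
  Delta = -2 * 125 mod 127 = 4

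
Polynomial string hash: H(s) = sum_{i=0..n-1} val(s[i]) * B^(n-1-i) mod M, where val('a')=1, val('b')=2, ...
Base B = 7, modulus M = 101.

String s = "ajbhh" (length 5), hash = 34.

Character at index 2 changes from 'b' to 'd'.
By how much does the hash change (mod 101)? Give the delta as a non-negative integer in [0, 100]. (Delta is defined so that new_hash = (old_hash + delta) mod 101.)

Answer: 98

Derivation:
Delta formula: (val(new) - val(old)) * B^(n-1-k) mod M
  val('d') - val('b') = 4 - 2 = 2
  B^(n-1-k) = 7^2 mod 101 = 49
  Delta = 2 * 49 mod 101 = 98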